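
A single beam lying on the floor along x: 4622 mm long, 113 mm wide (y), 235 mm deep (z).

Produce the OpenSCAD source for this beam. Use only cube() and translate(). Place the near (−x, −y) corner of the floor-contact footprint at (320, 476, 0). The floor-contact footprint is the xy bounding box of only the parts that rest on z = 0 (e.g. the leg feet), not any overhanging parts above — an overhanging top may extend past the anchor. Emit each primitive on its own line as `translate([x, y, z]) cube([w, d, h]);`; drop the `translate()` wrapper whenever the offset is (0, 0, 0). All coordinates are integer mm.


translate([320, 476, 0]) cube([4622, 113, 235]);


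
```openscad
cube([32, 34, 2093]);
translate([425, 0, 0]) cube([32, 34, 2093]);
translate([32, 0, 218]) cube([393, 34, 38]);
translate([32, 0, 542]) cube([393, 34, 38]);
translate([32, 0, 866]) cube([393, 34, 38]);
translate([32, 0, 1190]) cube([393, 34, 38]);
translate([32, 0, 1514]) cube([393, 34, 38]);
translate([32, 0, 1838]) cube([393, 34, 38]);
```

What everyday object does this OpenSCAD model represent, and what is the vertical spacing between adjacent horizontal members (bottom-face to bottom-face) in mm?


A ladder. The rung spacing is 324 mm.

Two tall 32×34 posts with 6 short bars between them — a ladder. Adjacent rungs sit at z = 218 and z = 542, so the spacing is 542 − 218 = 324 mm.


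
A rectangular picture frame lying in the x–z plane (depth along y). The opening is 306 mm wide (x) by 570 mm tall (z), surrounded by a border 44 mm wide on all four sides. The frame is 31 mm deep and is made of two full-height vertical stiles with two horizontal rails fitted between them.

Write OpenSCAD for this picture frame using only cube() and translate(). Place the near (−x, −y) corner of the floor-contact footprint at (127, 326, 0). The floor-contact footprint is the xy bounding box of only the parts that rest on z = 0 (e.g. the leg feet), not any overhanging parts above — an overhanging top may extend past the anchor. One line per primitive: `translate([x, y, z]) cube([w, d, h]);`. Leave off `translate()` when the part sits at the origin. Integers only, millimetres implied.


translate([127, 326, 0]) cube([44, 31, 658]);
translate([477, 326, 0]) cube([44, 31, 658]);
translate([171, 326, 0]) cube([306, 31, 44]);
translate([171, 326, 614]) cube([306, 31, 44]);


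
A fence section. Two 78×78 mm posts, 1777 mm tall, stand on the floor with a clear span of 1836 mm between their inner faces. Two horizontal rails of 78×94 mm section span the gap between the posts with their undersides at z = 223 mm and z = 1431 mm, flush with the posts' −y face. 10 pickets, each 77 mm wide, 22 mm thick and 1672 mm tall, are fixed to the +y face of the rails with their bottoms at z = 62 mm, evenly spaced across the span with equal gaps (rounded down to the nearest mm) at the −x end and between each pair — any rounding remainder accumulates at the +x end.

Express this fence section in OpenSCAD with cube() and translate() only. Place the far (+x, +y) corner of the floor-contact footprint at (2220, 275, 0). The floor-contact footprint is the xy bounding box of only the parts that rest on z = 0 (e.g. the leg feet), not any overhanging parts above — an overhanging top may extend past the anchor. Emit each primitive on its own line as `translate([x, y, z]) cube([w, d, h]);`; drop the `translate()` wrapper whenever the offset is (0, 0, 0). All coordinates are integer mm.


translate([228, 197, 0]) cube([78, 78, 1777]);
translate([2142, 197, 0]) cube([78, 78, 1777]);
translate([306, 197, 223]) cube([1836, 78, 94]);
translate([306, 197, 1431]) cube([1836, 78, 94]);
translate([402, 275, 62]) cube([77, 22, 1672]);
translate([575, 275, 62]) cube([77, 22, 1672]);
translate([748, 275, 62]) cube([77, 22, 1672]);
translate([921, 275, 62]) cube([77, 22, 1672]);
translate([1094, 275, 62]) cube([77, 22, 1672]);
translate([1267, 275, 62]) cube([77, 22, 1672]);
translate([1440, 275, 62]) cube([77, 22, 1672]);
translate([1613, 275, 62]) cube([77, 22, 1672]);
translate([1786, 275, 62]) cube([77, 22, 1672]);
translate([1959, 275, 62]) cube([77, 22, 1672]);


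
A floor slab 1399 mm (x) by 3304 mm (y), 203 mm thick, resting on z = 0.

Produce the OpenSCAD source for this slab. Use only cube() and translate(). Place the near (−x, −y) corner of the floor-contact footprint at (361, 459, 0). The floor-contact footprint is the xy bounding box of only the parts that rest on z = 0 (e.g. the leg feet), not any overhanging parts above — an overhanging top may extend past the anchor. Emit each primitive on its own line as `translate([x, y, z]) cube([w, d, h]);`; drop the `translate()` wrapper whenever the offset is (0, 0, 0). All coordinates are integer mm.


translate([361, 459, 0]) cube([1399, 3304, 203]);


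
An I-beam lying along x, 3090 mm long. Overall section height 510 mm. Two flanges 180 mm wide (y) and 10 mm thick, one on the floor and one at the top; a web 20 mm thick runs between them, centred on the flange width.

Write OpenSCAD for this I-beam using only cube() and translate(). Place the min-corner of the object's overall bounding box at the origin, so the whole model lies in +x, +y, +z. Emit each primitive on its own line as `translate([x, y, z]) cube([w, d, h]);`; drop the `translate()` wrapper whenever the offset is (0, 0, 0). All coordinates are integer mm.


cube([3090, 180, 10]);
translate([0, 80, 10]) cube([3090, 20, 490]);
translate([0, 0, 500]) cube([3090, 180, 10]);


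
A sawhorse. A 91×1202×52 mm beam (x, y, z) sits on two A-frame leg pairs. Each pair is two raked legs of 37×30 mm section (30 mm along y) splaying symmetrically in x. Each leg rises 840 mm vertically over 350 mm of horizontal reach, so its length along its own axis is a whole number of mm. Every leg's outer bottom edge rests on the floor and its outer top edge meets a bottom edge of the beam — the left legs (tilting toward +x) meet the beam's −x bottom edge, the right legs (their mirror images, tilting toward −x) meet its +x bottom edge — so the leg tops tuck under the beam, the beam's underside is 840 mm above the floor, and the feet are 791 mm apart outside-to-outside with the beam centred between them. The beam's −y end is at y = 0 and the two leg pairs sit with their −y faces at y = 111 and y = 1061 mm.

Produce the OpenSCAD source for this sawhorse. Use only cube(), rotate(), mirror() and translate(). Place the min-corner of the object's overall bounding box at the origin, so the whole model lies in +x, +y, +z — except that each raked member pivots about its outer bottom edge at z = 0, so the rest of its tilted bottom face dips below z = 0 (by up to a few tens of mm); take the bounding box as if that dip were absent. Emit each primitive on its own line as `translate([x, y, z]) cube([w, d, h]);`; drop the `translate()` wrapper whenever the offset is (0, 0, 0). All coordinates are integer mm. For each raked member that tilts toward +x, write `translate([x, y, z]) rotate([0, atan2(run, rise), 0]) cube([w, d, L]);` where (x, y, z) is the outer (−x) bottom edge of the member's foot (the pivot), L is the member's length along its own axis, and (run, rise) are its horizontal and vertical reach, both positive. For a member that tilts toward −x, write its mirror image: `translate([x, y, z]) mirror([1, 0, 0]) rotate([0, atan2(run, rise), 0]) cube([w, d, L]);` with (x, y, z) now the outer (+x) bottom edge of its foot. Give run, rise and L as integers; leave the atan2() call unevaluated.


translate([350, 0, 840]) cube([91, 1202, 52]);
translate([0, 111, 0]) rotate([0, atan2(350, 840), 0]) cube([37, 30, 910]);
translate([791, 111, 0]) mirror([1, 0, 0]) rotate([0, atan2(350, 840), 0]) cube([37, 30, 910]);
translate([0, 1061, 0]) rotate([0, atan2(350, 840), 0]) cube([37, 30, 910]);
translate([791, 1061, 0]) mirror([1, 0, 0]) rotate([0, atan2(350, 840), 0]) cube([37, 30, 910]);


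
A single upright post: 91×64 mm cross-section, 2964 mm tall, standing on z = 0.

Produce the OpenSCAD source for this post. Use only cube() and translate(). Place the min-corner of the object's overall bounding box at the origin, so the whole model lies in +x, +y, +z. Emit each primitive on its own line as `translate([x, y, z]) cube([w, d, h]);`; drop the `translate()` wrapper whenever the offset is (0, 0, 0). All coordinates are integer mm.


cube([91, 64, 2964]);


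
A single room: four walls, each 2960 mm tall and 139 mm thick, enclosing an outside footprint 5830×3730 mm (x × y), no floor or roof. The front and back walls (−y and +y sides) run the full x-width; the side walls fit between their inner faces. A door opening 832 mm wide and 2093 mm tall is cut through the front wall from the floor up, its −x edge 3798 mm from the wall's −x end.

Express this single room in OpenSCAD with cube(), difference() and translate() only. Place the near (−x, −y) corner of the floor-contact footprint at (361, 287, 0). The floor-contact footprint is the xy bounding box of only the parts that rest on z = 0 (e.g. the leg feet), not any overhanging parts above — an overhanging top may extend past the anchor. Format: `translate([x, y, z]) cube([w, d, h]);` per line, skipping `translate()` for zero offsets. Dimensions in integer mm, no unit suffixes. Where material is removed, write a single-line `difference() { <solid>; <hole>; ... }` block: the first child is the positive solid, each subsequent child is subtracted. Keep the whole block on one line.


difference() { translate([361, 287, 0]) cube([5830, 139, 2960]); translate([4159, 287, 0]) cube([832, 139, 2093]); }
translate([361, 3878, 0]) cube([5830, 139, 2960]);
translate([361, 426, 0]) cube([139, 3452, 2960]);
translate([6052, 426, 0]) cube([139, 3452, 2960]);


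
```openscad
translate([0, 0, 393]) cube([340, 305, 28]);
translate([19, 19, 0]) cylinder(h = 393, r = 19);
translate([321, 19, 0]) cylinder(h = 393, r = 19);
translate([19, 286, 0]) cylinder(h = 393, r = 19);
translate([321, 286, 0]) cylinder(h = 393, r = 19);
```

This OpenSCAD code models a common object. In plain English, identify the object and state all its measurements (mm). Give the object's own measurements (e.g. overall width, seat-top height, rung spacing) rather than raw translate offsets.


A simple wooden stool: a rectangular seat 340 mm (x) by 305 mm (y), 28 mm thick, top face at z = 421 mm, on four round legs, each 38 mm in diameter. The legs rest on z = 0, each leg's axis is inset half a diameter from the nearest pair of seat edges (so the leg's bounding box is flush with the corner).


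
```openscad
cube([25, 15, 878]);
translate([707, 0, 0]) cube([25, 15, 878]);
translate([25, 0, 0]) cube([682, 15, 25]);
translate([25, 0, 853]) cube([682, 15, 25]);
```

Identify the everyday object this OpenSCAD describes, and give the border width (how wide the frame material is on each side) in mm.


A picture frame. The border width is 25 mm.

Four thin pieces enclosing a rectangular opening — a picture frame. The two full-height stiles are 878 mm tall; the top rail sits at z = 853 and is 25 mm tall, so the border above the opening is 878 − 853 = 25 mm, matching the stile x-width.


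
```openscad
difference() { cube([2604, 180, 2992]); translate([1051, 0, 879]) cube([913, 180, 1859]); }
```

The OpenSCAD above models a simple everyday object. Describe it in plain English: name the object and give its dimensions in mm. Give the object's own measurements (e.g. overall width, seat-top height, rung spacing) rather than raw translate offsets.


A wall 2604 mm long (x), 180 mm thick (y), 2992 mm tall, with a rectangular window opening cut through it. The opening is 913 mm wide and 1859 mm tall; its sill is at z = 879 mm and its near (−x) edge is 1051 mm from the wall's −x end. The opening passes through the full wall thickness.


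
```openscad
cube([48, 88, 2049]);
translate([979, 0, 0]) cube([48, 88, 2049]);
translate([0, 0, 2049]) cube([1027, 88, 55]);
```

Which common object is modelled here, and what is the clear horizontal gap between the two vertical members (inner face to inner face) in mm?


A door frame. The clear opening width is 931 mm.

Two 2049 mm tall posts with a header on top — a door frame. The left jamb is 48 mm wide at x = 0; the right jamb starts at x = 979. The clear opening is 979 − 48 = 931 mm.


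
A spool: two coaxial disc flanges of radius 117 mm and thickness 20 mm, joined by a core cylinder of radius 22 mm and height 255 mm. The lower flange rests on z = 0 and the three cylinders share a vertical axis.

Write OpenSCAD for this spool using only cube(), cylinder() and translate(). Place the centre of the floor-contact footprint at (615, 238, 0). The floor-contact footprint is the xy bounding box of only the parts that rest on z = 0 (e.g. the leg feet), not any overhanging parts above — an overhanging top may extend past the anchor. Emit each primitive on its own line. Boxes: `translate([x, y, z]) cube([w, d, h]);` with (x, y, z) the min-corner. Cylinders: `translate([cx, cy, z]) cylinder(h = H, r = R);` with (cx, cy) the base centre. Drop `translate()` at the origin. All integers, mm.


translate([615, 238, 0]) cylinder(h = 20, r = 117);
translate([615, 238, 20]) cylinder(h = 255, r = 22);
translate([615, 238, 275]) cylinder(h = 20, r = 117);


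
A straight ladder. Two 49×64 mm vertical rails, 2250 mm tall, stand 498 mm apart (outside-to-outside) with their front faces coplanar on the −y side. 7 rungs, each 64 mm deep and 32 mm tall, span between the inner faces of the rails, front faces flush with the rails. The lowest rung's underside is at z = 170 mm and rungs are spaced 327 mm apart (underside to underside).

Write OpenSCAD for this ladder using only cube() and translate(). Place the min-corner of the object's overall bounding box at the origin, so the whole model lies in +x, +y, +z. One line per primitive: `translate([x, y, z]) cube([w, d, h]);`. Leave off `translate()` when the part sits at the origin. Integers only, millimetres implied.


// rung span = 498 - 2*49 = 400
// rung[k] z = 170 + k*327
cube([49, 64, 2250]);
translate([449, 0, 0]) cube([49, 64, 2250]);
translate([49, 0, 170]) cube([400, 64, 32]);
translate([49, 0, 497]) cube([400, 64, 32]);
translate([49, 0, 824]) cube([400, 64, 32]);
translate([49, 0, 1151]) cube([400, 64, 32]);
translate([49, 0, 1478]) cube([400, 64, 32]);
translate([49, 0, 1805]) cube([400, 64, 32]);
translate([49, 0, 2132]) cube([400, 64, 32]);


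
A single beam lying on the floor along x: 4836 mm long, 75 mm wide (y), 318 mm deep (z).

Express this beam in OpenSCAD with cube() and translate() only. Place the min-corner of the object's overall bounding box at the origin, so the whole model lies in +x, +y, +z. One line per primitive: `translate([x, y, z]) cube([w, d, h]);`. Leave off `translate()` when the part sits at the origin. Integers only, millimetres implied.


cube([4836, 75, 318]);


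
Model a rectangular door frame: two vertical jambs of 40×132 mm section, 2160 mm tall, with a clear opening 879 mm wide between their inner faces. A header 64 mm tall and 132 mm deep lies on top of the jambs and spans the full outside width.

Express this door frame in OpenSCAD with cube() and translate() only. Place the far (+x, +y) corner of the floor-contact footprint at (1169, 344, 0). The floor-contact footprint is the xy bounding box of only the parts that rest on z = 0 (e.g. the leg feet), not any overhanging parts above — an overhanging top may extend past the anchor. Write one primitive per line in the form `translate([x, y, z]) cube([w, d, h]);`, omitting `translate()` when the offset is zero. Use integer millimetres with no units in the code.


translate([210, 212, 0]) cube([40, 132, 2160]);
translate([1129, 212, 0]) cube([40, 132, 2160]);
translate([210, 212, 2160]) cube([959, 132, 64]);


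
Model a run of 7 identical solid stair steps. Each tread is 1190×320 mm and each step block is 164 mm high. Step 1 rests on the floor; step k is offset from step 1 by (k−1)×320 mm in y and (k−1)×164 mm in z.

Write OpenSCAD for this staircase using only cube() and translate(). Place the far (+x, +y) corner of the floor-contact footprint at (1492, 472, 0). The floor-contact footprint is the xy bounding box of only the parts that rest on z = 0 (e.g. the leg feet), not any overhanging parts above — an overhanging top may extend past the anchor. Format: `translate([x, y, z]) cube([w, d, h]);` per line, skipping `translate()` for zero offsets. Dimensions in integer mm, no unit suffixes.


translate([302, 152, 0]) cube([1190, 320, 164]);
translate([302, 472, 164]) cube([1190, 320, 164]);
translate([302, 792, 328]) cube([1190, 320, 164]);
translate([302, 1112, 492]) cube([1190, 320, 164]);
translate([302, 1432, 656]) cube([1190, 320, 164]);
translate([302, 1752, 820]) cube([1190, 320, 164]);
translate([302, 2072, 984]) cube([1190, 320, 164]);


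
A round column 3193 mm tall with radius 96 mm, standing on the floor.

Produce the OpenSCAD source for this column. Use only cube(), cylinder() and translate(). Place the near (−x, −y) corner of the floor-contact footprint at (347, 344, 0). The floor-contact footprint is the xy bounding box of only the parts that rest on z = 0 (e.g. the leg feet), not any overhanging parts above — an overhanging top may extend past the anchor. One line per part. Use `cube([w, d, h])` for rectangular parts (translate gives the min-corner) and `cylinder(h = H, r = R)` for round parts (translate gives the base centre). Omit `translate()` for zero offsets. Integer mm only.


translate([443, 440, 0]) cylinder(h = 3193, r = 96);


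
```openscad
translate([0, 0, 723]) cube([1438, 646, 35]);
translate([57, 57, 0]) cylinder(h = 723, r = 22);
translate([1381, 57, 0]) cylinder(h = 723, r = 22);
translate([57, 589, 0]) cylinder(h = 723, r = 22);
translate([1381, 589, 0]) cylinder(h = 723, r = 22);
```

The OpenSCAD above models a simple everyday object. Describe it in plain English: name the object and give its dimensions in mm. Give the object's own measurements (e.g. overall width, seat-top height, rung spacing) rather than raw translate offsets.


A rectangular dining table. The top is 1438×646×35 mm with its upper surface at z = 758 mm. It stands on four round legs of 44 mm diameter, each leg's bounding box inset 35 mm from the nearest pair of top edges, running from the floor to the underside of the top.


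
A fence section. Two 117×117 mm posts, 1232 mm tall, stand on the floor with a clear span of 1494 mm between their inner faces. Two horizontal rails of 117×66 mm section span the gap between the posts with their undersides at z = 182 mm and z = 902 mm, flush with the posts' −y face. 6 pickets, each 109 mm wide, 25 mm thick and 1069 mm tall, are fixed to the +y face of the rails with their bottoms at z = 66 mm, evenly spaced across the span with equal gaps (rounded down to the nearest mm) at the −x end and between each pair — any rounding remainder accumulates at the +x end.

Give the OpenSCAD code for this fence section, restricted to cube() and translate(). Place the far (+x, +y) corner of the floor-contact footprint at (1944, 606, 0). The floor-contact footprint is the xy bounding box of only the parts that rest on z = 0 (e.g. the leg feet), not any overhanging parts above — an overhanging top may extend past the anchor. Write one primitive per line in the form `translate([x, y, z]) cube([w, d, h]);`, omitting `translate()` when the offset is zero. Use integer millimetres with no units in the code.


translate([216, 489, 0]) cube([117, 117, 1232]);
translate([1827, 489, 0]) cube([117, 117, 1232]);
translate([333, 489, 182]) cube([1494, 117, 66]);
translate([333, 489, 902]) cube([1494, 117, 66]);
translate([453, 606, 66]) cube([109, 25, 1069]);
translate([682, 606, 66]) cube([109, 25, 1069]);
translate([911, 606, 66]) cube([109, 25, 1069]);
translate([1140, 606, 66]) cube([109, 25, 1069]);
translate([1369, 606, 66]) cube([109, 25, 1069]);
translate([1598, 606, 66]) cube([109, 25, 1069]);


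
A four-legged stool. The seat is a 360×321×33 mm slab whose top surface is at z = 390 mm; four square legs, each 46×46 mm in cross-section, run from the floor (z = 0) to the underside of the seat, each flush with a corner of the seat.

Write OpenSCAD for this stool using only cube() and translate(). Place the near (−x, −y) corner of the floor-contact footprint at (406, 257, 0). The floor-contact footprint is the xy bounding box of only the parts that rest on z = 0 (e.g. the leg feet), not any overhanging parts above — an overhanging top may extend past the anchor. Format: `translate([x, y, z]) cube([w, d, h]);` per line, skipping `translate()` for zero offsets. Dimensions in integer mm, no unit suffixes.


// leg_h = 390 - 33 = 357
translate([406, 257, 357]) cube([360, 321, 33]);
translate([406, 257, 0]) cube([46, 46, 357]);
translate([720, 257, 0]) cube([46, 46, 357]);
translate([406, 532, 0]) cube([46, 46, 357]);
translate([720, 532, 0]) cube([46, 46, 357]);


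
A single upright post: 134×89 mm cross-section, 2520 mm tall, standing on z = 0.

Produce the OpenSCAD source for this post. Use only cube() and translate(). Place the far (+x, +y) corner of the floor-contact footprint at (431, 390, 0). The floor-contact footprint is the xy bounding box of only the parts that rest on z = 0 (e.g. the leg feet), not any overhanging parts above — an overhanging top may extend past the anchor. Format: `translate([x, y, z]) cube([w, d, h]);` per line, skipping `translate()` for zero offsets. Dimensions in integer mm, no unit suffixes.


translate([297, 301, 0]) cube([134, 89, 2520]);


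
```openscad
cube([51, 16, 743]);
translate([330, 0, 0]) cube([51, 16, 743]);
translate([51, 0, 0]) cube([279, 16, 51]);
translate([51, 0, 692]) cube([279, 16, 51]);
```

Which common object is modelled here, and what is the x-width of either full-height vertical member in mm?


A picture frame. The border width is 51 mm.

Four thin pieces enclosing a rectangular opening — a picture frame. The two full-height stiles are 743 mm tall; the top rail sits at z = 692 and is 51 mm tall, so the border above the opening is 743 − 692 = 51 mm, matching the stile x-width.


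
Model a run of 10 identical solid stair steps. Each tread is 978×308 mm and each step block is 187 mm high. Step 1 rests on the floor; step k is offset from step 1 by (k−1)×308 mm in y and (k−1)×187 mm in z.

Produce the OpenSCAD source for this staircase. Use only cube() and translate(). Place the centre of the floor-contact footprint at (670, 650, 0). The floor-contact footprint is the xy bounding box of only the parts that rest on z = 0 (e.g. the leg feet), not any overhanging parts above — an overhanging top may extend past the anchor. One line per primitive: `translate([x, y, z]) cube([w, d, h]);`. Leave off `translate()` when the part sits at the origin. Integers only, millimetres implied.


translate([181, 496, 0]) cube([978, 308, 187]);
translate([181, 804, 187]) cube([978, 308, 187]);
translate([181, 1112, 374]) cube([978, 308, 187]);
translate([181, 1420, 561]) cube([978, 308, 187]);
translate([181, 1728, 748]) cube([978, 308, 187]);
translate([181, 2036, 935]) cube([978, 308, 187]);
translate([181, 2344, 1122]) cube([978, 308, 187]);
translate([181, 2652, 1309]) cube([978, 308, 187]);
translate([181, 2960, 1496]) cube([978, 308, 187]);
translate([181, 3268, 1683]) cube([978, 308, 187]);


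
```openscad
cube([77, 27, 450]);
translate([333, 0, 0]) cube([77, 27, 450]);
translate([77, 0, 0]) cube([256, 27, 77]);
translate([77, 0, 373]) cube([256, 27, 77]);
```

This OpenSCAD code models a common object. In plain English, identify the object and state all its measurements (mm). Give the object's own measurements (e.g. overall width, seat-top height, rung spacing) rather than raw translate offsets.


A rectangular picture frame lying in the x–z plane (depth along y). The opening is 256 mm wide (x) by 296 mm tall (z), surrounded by a border 77 mm wide on all four sides. The frame is 27 mm deep and is made of two full-height vertical stiles with two horizontal rails fitted between them.


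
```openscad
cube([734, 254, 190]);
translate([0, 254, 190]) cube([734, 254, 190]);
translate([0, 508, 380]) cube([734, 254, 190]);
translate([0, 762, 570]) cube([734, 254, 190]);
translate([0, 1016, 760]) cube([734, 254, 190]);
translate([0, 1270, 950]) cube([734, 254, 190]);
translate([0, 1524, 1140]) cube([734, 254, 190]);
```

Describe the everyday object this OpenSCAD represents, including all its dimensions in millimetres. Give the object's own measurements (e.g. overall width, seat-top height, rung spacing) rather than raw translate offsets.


A straight staircase of 7 solid steps. Each step is 734 mm wide (x), 254 mm deep (y, the going) and 190 mm tall (the rise). The first step rests on the floor; each subsequent step sits one going further in +y and one rise higher in +z, directly behind and above the previous step with no overlap.


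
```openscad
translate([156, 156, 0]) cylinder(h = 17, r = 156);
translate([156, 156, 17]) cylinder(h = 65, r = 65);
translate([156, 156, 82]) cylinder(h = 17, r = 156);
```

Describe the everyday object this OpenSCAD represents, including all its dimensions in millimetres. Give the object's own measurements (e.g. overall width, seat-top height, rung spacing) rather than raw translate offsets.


A spool: two coaxial disc flanges of radius 156 mm and thickness 17 mm, joined by a core cylinder of radius 65 mm and height 65 mm. The lower flange rests on z = 0 and the three cylinders share a vertical axis.


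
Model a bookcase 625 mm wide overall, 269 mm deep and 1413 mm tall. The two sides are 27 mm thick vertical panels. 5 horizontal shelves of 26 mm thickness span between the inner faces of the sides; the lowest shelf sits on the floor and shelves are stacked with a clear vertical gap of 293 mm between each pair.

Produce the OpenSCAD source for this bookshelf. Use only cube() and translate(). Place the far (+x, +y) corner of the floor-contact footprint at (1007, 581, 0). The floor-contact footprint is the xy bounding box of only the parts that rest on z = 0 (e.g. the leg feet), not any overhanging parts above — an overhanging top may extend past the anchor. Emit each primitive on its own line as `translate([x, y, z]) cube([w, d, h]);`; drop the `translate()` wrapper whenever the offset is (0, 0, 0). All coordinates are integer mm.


translate([382, 312, 0]) cube([27, 269, 1413]);
translate([980, 312, 0]) cube([27, 269, 1413]);
translate([409, 312, 0]) cube([571, 269, 26]);
translate([409, 312, 319]) cube([571, 269, 26]);
translate([409, 312, 638]) cube([571, 269, 26]);
translate([409, 312, 957]) cube([571, 269, 26]);
translate([409, 312, 1276]) cube([571, 269, 26]);


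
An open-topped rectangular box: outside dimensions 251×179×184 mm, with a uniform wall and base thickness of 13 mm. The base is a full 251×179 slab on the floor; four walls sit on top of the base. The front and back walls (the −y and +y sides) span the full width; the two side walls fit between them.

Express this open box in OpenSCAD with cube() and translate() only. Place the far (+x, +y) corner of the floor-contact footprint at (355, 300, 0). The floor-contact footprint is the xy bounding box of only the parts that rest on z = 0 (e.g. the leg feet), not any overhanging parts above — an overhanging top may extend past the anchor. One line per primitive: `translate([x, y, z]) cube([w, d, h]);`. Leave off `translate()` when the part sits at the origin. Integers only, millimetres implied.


translate([104, 121, 0]) cube([251, 179, 13]);
translate([104, 121, 13]) cube([251, 13, 171]);
translate([104, 287, 13]) cube([251, 13, 171]);
translate([104, 134, 13]) cube([13, 153, 171]);
translate([342, 134, 13]) cube([13, 153, 171]);


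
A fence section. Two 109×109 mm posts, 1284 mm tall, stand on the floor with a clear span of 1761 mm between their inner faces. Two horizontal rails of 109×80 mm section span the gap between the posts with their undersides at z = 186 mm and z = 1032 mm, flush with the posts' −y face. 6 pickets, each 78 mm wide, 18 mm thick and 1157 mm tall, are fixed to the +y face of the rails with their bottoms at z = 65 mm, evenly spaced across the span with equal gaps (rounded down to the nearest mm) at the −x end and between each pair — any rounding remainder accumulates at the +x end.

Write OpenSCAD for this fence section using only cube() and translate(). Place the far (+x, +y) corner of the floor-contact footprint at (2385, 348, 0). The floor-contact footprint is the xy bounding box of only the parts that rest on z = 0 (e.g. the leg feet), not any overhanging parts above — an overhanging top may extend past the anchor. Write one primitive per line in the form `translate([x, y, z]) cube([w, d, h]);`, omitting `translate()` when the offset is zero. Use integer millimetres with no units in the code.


translate([406, 239, 0]) cube([109, 109, 1284]);
translate([2276, 239, 0]) cube([109, 109, 1284]);
translate([515, 239, 186]) cube([1761, 109, 80]);
translate([515, 239, 1032]) cube([1761, 109, 80]);
translate([699, 348, 65]) cube([78, 18, 1157]);
translate([961, 348, 65]) cube([78, 18, 1157]);
translate([1223, 348, 65]) cube([78, 18, 1157]);
translate([1485, 348, 65]) cube([78, 18, 1157]);
translate([1747, 348, 65]) cube([78, 18, 1157]);
translate([2009, 348, 65]) cube([78, 18, 1157]);


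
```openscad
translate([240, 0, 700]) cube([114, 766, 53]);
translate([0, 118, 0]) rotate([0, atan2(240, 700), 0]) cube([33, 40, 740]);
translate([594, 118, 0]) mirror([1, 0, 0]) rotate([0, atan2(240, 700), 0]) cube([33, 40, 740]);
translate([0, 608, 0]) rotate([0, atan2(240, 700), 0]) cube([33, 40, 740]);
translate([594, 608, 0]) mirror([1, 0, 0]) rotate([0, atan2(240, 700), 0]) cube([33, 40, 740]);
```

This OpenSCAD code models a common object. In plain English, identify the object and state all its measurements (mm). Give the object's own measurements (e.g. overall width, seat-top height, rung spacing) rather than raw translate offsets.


A sawhorse. A 114×766×53 mm beam (x, y, z) sits on two A-frame leg pairs. Each pair is two raked legs of 33×40 mm section (40 mm along y) splaying symmetrically in x. Each leg rises 700 mm vertically over 240 mm of horizontal reach and is 740 mm long along its own axis. Every leg's outer bottom edge rests on the floor and its outer top edge meets a bottom edge of the beam — the left legs (tilting toward +x) meet the beam's −x bottom edge, the right legs (their mirror images, tilting toward −x) meet its +x bottom edge — so the leg tops tuck under the beam, the beam's underside is 700 mm above the floor, and the feet are 594 mm apart outside-to-outside with the beam centred between them. The two leg pairs are set in 118 mm from either end of the beam.


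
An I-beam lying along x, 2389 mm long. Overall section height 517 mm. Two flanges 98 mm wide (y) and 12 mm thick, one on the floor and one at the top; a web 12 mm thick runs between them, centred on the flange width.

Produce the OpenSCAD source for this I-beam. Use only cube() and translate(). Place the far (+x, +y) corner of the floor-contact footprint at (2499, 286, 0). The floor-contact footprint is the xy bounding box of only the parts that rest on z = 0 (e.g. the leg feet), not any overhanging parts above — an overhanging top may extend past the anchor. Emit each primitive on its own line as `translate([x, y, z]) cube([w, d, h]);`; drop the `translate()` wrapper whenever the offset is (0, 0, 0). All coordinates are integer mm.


translate([110, 188, 0]) cube([2389, 98, 12]);
translate([110, 231, 12]) cube([2389, 12, 493]);
translate([110, 188, 505]) cube([2389, 98, 12]);


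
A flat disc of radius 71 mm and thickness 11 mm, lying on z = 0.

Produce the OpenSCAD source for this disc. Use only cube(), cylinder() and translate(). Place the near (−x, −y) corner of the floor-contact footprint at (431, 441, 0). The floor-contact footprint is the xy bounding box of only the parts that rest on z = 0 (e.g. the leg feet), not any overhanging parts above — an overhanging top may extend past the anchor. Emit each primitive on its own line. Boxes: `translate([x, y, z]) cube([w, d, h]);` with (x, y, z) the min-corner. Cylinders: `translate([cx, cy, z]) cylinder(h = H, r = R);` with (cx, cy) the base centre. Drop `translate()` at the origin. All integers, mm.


translate([502, 512, 0]) cylinder(h = 11, r = 71);


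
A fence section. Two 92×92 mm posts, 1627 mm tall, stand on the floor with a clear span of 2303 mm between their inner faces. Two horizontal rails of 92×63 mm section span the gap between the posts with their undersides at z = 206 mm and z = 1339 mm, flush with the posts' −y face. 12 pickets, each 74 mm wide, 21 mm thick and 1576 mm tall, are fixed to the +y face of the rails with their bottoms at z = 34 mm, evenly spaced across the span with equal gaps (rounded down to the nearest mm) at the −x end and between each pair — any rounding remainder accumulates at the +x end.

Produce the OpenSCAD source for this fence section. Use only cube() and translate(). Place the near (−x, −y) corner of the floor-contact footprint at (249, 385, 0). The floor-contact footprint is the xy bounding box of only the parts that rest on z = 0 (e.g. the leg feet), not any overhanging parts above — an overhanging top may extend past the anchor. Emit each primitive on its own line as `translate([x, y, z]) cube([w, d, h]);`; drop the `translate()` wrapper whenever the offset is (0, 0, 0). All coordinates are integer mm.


translate([249, 385, 0]) cube([92, 92, 1627]);
translate([2644, 385, 0]) cube([92, 92, 1627]);
translate([341, 385, 206]) cube([2303, 92, 63]);
translate([341, 385, 1339]) cube([2303, 92, 63]);
translate([449, 477, 34]) cube([74, 21, 1576]);
translate([631, 477, 34]) cube([74, 21, 1576]);
translate([813, 477, 34]) cube([74, 21, 1576]);
translate([995, 477, 34]) cube([74, 21, 1576]);
translate([1177, 477, 34]) cube([74, 21, 1576]);
translate([1359, 477, 34]) cube([74, 21, 1576]);
translate([1541, 477, 34]) cube([74, 21, 1576]);
translate([1723, 477, 34]) cube([74, 21, 1576]);
translate([1905, 477, 34]) cube([74, 21, 1576]);
translate([2087, 477, 34]) cube([74, 21, 1576]);
translate([2269, 477, 34]) cube([74, 21, 1576]);
translate([2451, 477, 34]) cube([74, 21, 1576]);


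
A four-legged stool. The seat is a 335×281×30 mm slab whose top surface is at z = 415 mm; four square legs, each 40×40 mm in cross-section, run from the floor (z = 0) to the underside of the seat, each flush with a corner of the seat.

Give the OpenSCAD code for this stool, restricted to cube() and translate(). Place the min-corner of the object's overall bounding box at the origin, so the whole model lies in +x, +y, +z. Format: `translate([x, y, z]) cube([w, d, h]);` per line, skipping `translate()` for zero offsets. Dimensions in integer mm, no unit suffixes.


translate([0, 0, 385]) cube([335, 281, 30]);
cube([40, 40, 385]);
translate([295, 0, 0]) cube([40, 40, 385]);
translate([0, 241, 0]) cube([40, 40, 385]);
translate([295, 241, 0]) cube([40, 40, 385]);


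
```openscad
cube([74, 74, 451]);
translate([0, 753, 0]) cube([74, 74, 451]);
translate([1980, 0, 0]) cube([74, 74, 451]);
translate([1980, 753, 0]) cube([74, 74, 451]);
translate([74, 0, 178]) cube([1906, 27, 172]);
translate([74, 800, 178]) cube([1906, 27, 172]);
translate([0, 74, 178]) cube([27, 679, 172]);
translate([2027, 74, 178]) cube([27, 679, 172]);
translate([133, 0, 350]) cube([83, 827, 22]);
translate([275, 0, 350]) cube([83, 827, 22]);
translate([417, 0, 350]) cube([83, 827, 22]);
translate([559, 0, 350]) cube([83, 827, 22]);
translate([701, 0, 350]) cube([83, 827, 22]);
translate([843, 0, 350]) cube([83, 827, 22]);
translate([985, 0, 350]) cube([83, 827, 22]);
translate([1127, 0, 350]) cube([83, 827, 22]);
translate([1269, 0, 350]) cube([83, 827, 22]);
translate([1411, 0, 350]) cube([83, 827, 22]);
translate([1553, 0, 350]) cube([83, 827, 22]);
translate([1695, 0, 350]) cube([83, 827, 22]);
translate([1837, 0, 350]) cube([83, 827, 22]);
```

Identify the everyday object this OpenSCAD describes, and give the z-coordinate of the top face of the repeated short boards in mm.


A bed frame. The slat-top height is 372 mm.

Four posts, four rails, and a row of slats — a bed frame. Slats sit on the rails at z = 178 + 172 = 350; with slat thickness 22, the top is 372 mm.


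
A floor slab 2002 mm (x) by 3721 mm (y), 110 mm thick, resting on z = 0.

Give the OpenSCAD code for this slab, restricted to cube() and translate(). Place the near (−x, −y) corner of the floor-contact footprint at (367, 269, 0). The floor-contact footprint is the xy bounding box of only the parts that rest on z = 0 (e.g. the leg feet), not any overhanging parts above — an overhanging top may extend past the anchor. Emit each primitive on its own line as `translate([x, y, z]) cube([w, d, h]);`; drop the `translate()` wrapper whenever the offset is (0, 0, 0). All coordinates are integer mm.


translate([367, 269, 0]) cube([2002, 3721, 110]);


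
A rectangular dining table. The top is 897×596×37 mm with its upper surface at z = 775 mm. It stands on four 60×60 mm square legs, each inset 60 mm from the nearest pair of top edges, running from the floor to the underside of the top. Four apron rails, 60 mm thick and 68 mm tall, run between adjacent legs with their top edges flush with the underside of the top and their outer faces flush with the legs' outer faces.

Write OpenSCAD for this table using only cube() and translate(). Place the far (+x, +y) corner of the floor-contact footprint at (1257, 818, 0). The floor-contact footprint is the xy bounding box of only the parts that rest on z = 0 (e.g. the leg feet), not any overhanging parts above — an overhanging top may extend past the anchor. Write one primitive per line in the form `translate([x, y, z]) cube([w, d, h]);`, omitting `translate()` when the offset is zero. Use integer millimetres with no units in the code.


translate([420, 282, 738]) cube([897, 596, 37]);
translate([480, 342, 0]) cube([60, 60, 738]);
translate([1197, 342, 0]) cube([60, 60, 738]);
translate([480, 758, 0]) cube([60, 60, 738]);
translate([1197, 758, 0]) cube([60, 60, 738]);
translate([540, 342, 670]) cube([657, 60, 68]);
translate([540, 758, 670]) cube([657, 60, 68]);
translate([480, 402, 670]) cube([60, 356, 68]);
translate([1197, 402, 670]) cube([60, 356, 68]);


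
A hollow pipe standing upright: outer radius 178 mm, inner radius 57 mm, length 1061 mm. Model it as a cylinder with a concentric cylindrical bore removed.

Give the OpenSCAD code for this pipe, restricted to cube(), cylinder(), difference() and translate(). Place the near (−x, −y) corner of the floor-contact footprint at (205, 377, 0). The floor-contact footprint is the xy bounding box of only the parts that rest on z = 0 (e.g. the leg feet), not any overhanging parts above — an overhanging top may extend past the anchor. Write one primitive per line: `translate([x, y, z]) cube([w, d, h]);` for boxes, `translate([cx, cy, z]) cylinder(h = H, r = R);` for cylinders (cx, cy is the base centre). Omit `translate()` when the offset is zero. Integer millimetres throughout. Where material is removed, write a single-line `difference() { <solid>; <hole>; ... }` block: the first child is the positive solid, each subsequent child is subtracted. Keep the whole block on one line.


difference() { translate([383, 555, 0]) cylinder(h = 1061, r = 178); translate([383, 555, 0]) cylinder(h = 1061, r = 57); }


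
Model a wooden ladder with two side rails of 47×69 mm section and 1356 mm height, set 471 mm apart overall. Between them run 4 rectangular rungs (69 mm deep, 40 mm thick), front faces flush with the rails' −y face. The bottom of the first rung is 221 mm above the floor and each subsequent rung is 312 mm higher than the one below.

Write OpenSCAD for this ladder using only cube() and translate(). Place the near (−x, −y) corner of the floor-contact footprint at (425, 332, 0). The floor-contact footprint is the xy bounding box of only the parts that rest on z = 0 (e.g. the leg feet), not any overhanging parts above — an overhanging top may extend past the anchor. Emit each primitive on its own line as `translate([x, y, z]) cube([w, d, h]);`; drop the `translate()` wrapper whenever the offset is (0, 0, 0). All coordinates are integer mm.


translate([425, 332, 0]) cube([47, 69, 1356]);
translate([849, 332, 0]) cube([47, 69, 1356]);
translate([472, 332, 221]) cube([377, 69, 40]);
translate([472, 332, 533]) cube([377, 69, 40]);
translate([472, 332, 845]) cube([377, 69, 40]);
translate([472, 332, 1157]) cube([377, 69, 40]);
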